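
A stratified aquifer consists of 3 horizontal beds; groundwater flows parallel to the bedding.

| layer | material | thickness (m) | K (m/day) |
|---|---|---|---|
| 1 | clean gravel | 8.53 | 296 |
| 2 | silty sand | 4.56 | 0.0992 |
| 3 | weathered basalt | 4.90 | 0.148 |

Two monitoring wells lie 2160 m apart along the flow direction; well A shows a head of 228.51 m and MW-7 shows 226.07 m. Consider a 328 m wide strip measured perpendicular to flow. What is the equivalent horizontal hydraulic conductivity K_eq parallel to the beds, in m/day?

140

Flow is parallel to layering, so each bed carries its own Darcy discharge and the transmissivities add.
Σ(K_i·b_i) = 296×8.53 + 0.0992×4.56 + 0.148×4.90 = 2526 m²/day.
Total thickness b = 17.99 m, so K_eq = Σ(K_i·b_i)/b = 140.4 m/day.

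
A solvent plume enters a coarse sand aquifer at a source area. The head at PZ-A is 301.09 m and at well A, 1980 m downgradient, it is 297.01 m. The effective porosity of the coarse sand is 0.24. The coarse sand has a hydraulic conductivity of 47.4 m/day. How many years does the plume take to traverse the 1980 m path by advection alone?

Hydraulic gradient i = (301.09 − 297.01) / 1980 = 4.08 / 1980 = 0.002061.
Darcy flux q = K · i = 47.40 × 0.002061 = 0.09767 m/day.
Seepage velocity v = q / n_e = 0.09767 / 0.24 = 0.4070 m/day.
Travel time t = L / v = 1980 / 0.4070 = 4865 days = 13.32 years.

13.3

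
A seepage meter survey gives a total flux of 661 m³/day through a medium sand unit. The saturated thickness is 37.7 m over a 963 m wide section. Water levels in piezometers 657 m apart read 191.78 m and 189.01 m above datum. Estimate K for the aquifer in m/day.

Cross-sectional area A = 963 × 37.7 = 36305 m².
Hydraulic gradient i = (191.78 − 189.01) / 657 = 2.77 / 657 = 0.004216.
From Q = K·A·i, K = Q / (A·i) = 661 / (36305 × 0.004216) = 4.318 m/day.

4.32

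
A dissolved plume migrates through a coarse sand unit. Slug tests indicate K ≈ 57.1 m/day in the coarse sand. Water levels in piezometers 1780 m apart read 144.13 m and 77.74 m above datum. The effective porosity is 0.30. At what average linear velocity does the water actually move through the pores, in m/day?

7.10

Hydraulic gradient i = (144.13 − 77.74) / 1780 = 66.39 / 1780 = 0.03730.
Darcy flux q = K · i = 57.10 × 0.03730 = 2.130 m/day.
Seepage velocity v = q / n_e = 2.130 / 0.30 = 7.099 m/day.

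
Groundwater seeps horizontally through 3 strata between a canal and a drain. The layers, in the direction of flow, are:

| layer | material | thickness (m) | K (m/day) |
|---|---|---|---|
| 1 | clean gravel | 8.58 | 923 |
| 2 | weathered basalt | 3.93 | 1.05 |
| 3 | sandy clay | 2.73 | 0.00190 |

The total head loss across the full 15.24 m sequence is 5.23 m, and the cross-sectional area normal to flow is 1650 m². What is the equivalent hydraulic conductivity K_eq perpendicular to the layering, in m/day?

Flow is perpendicular to layering, so the layers act in series and the equivalent K is the thickness-weighted harmonic mean.
Total thickness L = 8.58 + 3.93 + 2.73 = 15.24 m.
Σ(b_i/K_i) = 8.58/923 + 3.93/1.05 + 2.73/0.00190 = 1441 d.
K_eq = L / Σ(b_i/K_i) = 15.24 / 1441 = 0.01058 m/day.

0.0106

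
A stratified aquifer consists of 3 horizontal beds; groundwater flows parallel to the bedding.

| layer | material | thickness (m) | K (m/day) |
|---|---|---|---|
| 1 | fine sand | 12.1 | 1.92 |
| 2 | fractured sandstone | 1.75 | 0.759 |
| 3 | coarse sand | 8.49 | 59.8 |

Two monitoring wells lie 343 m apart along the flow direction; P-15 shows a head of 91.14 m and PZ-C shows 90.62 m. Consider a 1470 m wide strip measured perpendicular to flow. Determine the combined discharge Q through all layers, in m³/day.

Flow is parallel to layering, so each bed carries its own Darcy discharge and the transmissivities add.
Σ(K_i·b_i) = 1.92×12.1 + 0.759×1.75 + 59.8×8.49 = 532.3 m²/day.
Hydraulic gradient i = (91.14 − 90.62) / 343 = 0.52 / 343 = 0.001516.
Q = Σ(K_i·b_i) · W · i = 532.3 × 1470 × 0.001516 = 1186 m³/day.

1190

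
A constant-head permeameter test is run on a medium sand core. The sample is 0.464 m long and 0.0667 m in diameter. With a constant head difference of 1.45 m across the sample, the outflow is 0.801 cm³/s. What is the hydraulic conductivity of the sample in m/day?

6.34

Cross-sectional area A = π·(d/2)² = π × (0.0667/2)² = 0.003494 m².
Convert discharge: 0.801 cm³/s = 8.010e-07 m³/s.
Darcy's law rearranged: K = Q·L / (A·Δh) = 8.010e-07 × 0.464 / (0.003494 × 1.45) = 7.336e-05 m/s = 6.338 m/day.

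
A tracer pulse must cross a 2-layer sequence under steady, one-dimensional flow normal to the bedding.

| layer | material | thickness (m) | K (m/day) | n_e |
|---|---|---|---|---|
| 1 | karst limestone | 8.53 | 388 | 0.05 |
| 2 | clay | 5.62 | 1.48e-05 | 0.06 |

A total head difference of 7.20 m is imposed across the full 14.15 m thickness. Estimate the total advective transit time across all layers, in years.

110

With flow normal to the layers, continuity requires the same specific discharge q through every layer.
Σ(b_i/K_i) = 8.53/388 + 5.62/1.48e-05 = 3.797e+05 d.
q = Δh / Σ(b_i/K_i) = 7.20 / 3.797e+05 = 1.896e-05 m/day.
In each layer the seepage velocity is v_i = q/n_i, so the layer transit time is t_i = b_i·n_i / q:
  layer 1 (karst limestone): t_1 = 8.53 × 0.05 / 1.896e-05 = 22494 d
  layer 2 (clay): t_2 = 5.62 × 0.06 / 1.896e-05 = 17784 d
Total t = Σ t_i = 40278 days = 110.3 years.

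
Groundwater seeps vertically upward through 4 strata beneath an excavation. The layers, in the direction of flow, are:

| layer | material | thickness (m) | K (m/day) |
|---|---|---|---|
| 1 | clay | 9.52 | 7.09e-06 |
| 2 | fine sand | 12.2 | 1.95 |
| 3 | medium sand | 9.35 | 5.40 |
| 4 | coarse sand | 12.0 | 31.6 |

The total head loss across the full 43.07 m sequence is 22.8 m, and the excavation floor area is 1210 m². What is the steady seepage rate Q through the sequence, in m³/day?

Flow is perpendicular to layering, so the layers act in series and the equivalent K is the thickness-weighted harmonic mean.
Total thickness L = 9.52 + 12.2 + 9.35 + 12.0 = 43.07 m.
Σ(b_i/K_i) = 9.52/7.09e-06 + 12.2/1.95 + 9.35/5.40 + 12.0/31.6 = 1.343e+06 d.
K_eq = L / Σ(b_i/K_i) = 43.07 / 1.343e+06 = 3.208e-05 m/day.
Q = K_eq · A · (Δh/L) = 3.208e-05 × 1210 × (22.8/43.07) = 0.02055 m³/day.

0.0205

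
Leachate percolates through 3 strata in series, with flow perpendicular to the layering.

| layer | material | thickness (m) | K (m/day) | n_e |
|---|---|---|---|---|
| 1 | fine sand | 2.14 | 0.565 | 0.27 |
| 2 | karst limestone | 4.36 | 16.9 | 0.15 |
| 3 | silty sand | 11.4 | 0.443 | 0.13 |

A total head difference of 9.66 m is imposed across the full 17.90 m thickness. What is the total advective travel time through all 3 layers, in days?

With flow normal to the layers, continuity requires the same specific discharge q through every layer.
Σ(b_i/K_i) = 2.14/0.565 + 4.36/16.9 + 11.4/0.443 = 29.78 d.
q = Δh / Σ(b_i/K_i) = 9.66 / 29.78 = 0.3244 m/day.
In each layer the seepage velocity is v_i = q/n_i, so the layer transit time is t_i = b_i·n_i / q:
  layer 1 (fine sand): t_1 = 2.14 × 0.27 / 0.3244 = 1.781 d
  layer 2 (karst limestone): t_2 = 4.36 × 0.15 / 0.3244 = 2.016 d
  layer 3 (silty sand): t_3 = 11.4 × 0.13 / 0.3244 = 4.569 d
Total t = Σ t_i = 8.366 days.

8.37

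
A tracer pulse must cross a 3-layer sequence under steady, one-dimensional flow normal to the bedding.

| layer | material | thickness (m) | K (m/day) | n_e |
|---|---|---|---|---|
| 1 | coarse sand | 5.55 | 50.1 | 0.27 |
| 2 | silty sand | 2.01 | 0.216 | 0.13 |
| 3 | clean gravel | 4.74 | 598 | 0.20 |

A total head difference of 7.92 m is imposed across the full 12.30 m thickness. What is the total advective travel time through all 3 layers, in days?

3.22

With flow normal to the layers, continuity requires the same specific discharge q through every layer.
Σ(b_i/K_i) = 5.55/50.1 + 2.01/0.216 + 4.74/598 = 9.424 d.
q = Δh / Σ(b_i/K_i) = 7.92 / 9.424 = 0.8404 m/day.
In each layer the seepage velocity is v_i = q/n_i, so the layer transit time is t_i = b_i·n_i / q:
  layer 1 (coarse sand): t_1 = 5.55 × 0.27 / 0.8404 = 1.783 d
  layer 2 (silty sand): t_2 = 2.01 × 0.13 / 0.8404 = 0.3109 d
  layer 3 (clean gravel): t_3 = 4.74 × 0.20 / 0.8404 = 1.128 d
Total t = Σ t_i = 3.222 days.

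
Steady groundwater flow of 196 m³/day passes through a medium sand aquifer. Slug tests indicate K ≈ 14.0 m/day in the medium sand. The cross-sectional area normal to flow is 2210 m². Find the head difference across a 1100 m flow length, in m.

From Q = K·A·i, i = Q / (K·A) = 196 / (14.00 × 2210) = 0.006335.
Head loss Δh = i · L = 0.006335 × 1100 = 6.968 m.

6.97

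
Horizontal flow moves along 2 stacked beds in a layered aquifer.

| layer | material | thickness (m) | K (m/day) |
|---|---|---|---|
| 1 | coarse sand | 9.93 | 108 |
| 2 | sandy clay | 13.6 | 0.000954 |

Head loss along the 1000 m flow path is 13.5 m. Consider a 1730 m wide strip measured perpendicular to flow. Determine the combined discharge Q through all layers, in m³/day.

25000

Flow is parallel to layering, so each bed carries its own Darcy discharge and the transmissivities add.
Σ(K_i·b_i) = 108×9.93 + 0.000954×13.6 = 1072 m²/day.
Hydraulic gradient i = Δh / L = 13.5 / 1000 = 0.01350.
Q = Σ(K_i·b_i) · W · i = 1072 × 1730 × 0.01350 = 25047 m³/day.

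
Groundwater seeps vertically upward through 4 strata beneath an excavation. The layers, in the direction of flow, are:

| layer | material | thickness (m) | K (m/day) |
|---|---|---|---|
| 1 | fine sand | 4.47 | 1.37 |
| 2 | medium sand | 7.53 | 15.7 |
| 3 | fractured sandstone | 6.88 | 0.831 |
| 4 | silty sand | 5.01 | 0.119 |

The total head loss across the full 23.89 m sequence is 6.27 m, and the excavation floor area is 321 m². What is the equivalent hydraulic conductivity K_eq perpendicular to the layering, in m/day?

0.441

Flow is perpendicular to layering, so the layers act in series and the equivalent K is the thickness-weighted harmonic mean.
Total thickness L = 4.47 + 7.53 + 6.88 + 5.01 = 23.89 m.
Σ(b_i/K_i) = 4.47/1.37 + 7.53/15.7 + 6.88/0.831 + 5.01/0.119 = 54.12 d.
K_eq = L / Σ(b_i/K_i) = 23.89 / 54.12 = 0.4414 m/day.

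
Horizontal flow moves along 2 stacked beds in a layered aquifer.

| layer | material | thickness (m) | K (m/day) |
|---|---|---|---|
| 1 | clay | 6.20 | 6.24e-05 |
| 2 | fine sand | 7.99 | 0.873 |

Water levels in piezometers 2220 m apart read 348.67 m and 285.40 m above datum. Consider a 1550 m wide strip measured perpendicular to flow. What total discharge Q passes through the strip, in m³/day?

308

Flow is parallel to layering, so each bed carries its own Darcy discharge and the transmissivities add.
Σ(K_i·b_i) = 6.24e-05×6.20 + 0.873×7.99 = 6.976 m²/day.
Hydraulic gradient i = (348.67 − 285.40) / 2220 = 63.27 / 2220 = 0.02850.
Q = Σ(K_i·b_i) · W · i = 6.976 × 1550 × 0.02850 = 308.1 m³/day.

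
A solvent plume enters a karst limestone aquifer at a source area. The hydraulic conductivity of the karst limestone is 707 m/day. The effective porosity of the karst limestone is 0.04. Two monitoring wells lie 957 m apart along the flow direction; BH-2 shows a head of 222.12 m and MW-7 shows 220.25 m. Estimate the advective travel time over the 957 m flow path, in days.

Hydraulic gradient i = (222.12 − 220.25) / 957 = 1.87 / 957 = 0.001954.
Darcy flux q = K · i = 707.0 × 0.001954 = 1.381 m/day.
Seepage velocity v = q / n_e = 1.381 / 0.04 = 34.54 m/day.
Travel time t = L / v = 957 / 34.54 = 27.71 days.

27.7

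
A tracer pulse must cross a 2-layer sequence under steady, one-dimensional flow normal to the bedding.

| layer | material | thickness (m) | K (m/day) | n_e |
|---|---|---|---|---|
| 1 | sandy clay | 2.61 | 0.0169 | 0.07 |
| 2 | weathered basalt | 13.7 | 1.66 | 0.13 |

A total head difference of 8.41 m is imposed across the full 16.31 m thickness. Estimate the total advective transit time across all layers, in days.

With flow normal to the layers, continuity requires the same specific discharge q through every layer.
Σ(b_i/K_i) = 2.61/0.0169 + 13.7/1.66 = 162.7 d.
q = Δh / Σ(b_i/K_i) = 8.41 / 162.7 = 0.05169 m/day.
In each layer the seepage velocity is v_i = q/n_i, so the layer transit time is t_i = b_i·n_i / q:
  layer 1 (sandy clay): t_1 = 2.61 × 0.07 / 0.05169 = 3.534 d
  layer 2 (weathered basalt): t_2 = 13.7 × 0.13 / 0.05169 = 34.45 d
Total t = Σ t_i = 37.99 days.

38.0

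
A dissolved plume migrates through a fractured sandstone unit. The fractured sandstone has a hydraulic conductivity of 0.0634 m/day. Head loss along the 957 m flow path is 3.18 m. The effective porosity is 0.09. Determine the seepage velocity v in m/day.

Hydraulic gradient i = Δh / L = 3.18 / 957 = 0.003323.
Darcy flux q = K · i = 0.06340 × 0.003323 = 0.0002107 m/day.
Seepage velocity v = q / n_e = 0.0002107 / 0.09 = 0.002341 m/day.

0.00234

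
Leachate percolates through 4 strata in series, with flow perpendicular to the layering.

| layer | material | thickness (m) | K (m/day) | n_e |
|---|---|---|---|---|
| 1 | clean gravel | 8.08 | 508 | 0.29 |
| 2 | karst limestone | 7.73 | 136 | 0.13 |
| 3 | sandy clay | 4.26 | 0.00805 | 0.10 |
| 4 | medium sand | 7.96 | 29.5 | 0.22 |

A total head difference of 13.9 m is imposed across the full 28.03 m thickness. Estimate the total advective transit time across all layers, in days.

With flow normal to the layers, continuity requires the same specific discharge q through every layer.
Σ(b_i/K_i) = 8.08/508 + 7.73/136 + 4.26/0.00805 + 7.96/29.5 = 529.5 d.
q = Δh / Σ(b_i/K_i) = 13.9 / 529.5 = 0.02625 m/day.
In each layer the seepage velocity is v_i = q/n_i, so the layer transit time is t_i = b_i·n_i / q:
  layer 1 (clean gravel): t_1 = 8.08 × 0.29 / 0.02625 = 89.27 d
  layer 2 (karst limestone): t_2 = 7.73 × 0.13 / 0.02625 = 38.28 d
  layer 3 (sandy clay): t_3 = 4.26 × 0.10 / 0.02625 = 16.23 d
  layer 4 (medium sand): t_4 = 7.96 × 0.22 / 0.02625 = 66.71 d
Total t = Σ t_i = 210.5 days.

210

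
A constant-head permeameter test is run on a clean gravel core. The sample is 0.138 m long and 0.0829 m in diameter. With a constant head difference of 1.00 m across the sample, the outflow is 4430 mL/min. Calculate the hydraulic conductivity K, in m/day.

Cross-sectional area A = π·(d/2)² = π × (0.0829/2)² = 0.005398 m².
Convert discharge: 4430 mL/min = 7.383e-05 m³/s.
Darcy's law rearranged: K = Q·L / (A·Δh) = 7.383e-05 × 0.138 / (0.005398 × 1.00) = 0.001888 m/s = 163.1 m/day.

163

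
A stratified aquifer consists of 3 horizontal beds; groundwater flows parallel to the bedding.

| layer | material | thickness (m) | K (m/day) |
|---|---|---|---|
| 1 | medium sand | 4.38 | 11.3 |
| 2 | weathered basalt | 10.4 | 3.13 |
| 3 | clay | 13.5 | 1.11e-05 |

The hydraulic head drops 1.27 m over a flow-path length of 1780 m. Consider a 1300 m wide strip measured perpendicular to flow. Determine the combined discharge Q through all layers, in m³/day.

Flow is parallel to layering, so each bed carries its own Darcy discharge and the transmissivities add.
Σ(K_i·b_i) = 11.3×4.38 + 3.13×10.4 + 1.11e-05×13.5 = 82.05 m²/day.
Hydraulic gradient i = Δh / L = 1.27 / 1780 = 0.0007135.
Q = Σ(K_i·b_i) · W · i = 82.05 × 1300 × 0.0007135 = 76.10 m³/day.

76.1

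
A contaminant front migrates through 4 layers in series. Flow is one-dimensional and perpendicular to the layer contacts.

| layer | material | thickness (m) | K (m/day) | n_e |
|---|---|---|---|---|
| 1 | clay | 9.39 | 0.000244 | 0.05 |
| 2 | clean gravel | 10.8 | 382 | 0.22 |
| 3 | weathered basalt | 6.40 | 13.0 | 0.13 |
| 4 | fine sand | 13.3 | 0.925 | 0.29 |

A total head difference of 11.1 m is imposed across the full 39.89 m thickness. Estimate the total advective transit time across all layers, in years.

With flow normal to the layers, continuity requires the same specific discharge q through every layer.
Σ(b_i/K_i) = 9.39/0.000244 + 10.8/382 + 6.40/13.0 + 13.3/0.925 = 38499 d.
q = Δh / Σ(b_i/K_i) = 11.1 / 38499 = 0.0002883 m/day.
In each layer the seepage velocity is v_i = q/n_i, so the layer transit time is t_i = b_i·n_i / q:
  layer 1 (clay): t_1 = 9.39 × 0.05 / 0.0002883 = 1628 d
  layer 2 (clean gravel): t_2 = 10.8 × 0.22 / 0.0002883 = 8241 d
  layer 3 (weathered basalt): t_3 = 6.40 × 0.13 / 0.0002883 = 2886 d
  layer 4 (fine sand): t_4 = 13.3 × 0.29 / 0.0002883 = 13377 d
Total t = Σ t_i = 26132 days = 71.55 years.

71.5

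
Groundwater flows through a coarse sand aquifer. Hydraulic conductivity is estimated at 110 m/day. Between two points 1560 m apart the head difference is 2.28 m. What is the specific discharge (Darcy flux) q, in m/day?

0.161

Hydraulic gradient i = Δh / L = 2.28 / 1560 = 0.001462.
Specific discharge q = K · i = 110.0 × 0.001462 = 0.1608 m/day.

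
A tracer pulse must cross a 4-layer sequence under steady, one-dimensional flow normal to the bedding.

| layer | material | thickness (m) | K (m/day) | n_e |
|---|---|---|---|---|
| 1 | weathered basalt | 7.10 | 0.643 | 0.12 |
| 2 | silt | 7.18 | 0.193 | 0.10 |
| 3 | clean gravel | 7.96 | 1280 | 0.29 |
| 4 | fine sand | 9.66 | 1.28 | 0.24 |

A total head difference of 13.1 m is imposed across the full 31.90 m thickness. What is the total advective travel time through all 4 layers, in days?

26.4

With flow normal to the layers, continuity requires the same specific discharge q through every layer.
Σ(b_i/K_i) = 7.10/0.643 + 7.18/0.193 + 7.96/1280 + 9.66/1.28 = 55.80 d.
q = Δh / Σ(b_i/K_i) = 13.1 / 55.80 = 0.2348 m/day.
In each layer the seepage velocity is v_i = q/n_i, so the layer transit time is t_i = b_i·n_i / q:
  layer 1 (weathered basalt): t_1 = 7.10 × 0.12 / 0.2348 = 3.629 d
  layer 2 (silt): t_2 = 7.18 × 0.10 / 0.2348 = 3.058 d
  layer 3 (clean gravel): t_3 = 7.96 × 0.29 / 0.2348 = 9.832 d
  layer 4 (fine sand): t_4 = 9.66 × 0.24 / 0.2348 = 9.875 d
Total t = Σ t_i = 26.39 days.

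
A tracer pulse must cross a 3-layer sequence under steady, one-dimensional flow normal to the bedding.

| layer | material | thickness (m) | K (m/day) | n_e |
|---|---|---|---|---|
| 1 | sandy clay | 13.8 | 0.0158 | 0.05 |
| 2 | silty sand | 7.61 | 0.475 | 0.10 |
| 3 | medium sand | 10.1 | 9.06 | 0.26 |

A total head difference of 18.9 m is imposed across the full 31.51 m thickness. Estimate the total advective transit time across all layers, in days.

With flow normal to the layers, continuity requires the same specific discharge q through every layer.
Σ(b_i/K_i) = 13.8/0.0158 + 7.61/0.475 + 10.1/9.06 = 890.6 d.
q = Δh / Σ(b_i/K_i) = 18.9 / 890.6 = 0.02122 m/day.
In each layer the seepage velocity is v_i = q/n_i, so the layer transit time is t_i = b_i·n_i / q:
  layer 1 (sandy clay): t_1 = 13.8 × 0.05 / 0.02122 = 32.51 d
  layer 2 (silty sand): t_2 = 7.61 × 0.10 / 0.02122 = 35.86 d
  layer 3 (medium sand): t_3 = 10.1 × 0.26 / 0.02122 = 123.7 d
Total t = Σ t_i = 192.1 days.

192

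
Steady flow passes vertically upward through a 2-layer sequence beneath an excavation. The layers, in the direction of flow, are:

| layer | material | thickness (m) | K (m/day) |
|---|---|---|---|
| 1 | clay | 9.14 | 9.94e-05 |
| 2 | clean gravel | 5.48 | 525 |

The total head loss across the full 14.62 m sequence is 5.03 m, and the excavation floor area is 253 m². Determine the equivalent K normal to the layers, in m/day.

0.000159

Flow is perpendicular to layering, so the layers act in series and the equivalent K is the thickness-weighted harmonic mean.
Total thickness L = 9.14 + 5.48 = 14.62 m.
Σ(b_i/K_i) = 9.14/9.94e-05 + 5.48/525 = 91952 d.
K_eq = L / Σ(b_i/K_i) = 14.62 / 91952 = 0.0001590 m/day.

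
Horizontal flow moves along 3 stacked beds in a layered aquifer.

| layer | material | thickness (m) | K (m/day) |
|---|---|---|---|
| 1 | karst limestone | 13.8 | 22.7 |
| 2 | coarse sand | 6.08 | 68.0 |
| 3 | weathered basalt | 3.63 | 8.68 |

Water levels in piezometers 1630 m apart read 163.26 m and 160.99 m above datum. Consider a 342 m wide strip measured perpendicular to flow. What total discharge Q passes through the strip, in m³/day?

361

Flow is parallel to layering, so each bed carries its own Darcy discharge and the transmissivities add.
Σ(K_i·b_i) = 22.7×13.8 + 68.0×6.08 + 8.68×3.63 = 758.2 m²/day.
Hydraulic gradient i = (163.26 − 160.99) / 1630 = 2.27 / 1630 = 0.001393.
Q = Σ(K_i·b_i) · W · i = 758.2 × 342 × 0.001393 = 361.1 m³/day.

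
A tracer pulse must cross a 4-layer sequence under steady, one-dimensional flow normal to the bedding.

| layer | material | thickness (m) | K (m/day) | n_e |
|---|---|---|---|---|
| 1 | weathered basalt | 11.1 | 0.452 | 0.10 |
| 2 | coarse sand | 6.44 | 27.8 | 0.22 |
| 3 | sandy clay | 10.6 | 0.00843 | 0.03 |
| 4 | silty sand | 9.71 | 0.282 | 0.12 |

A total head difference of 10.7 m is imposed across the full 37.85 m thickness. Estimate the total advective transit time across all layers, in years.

With flow normal to the layers, continuity requires the same specific discharge q through every layer.
Σ(b_i/K_i) = 11.1/0.452 + 6.44/27.8 + 10.6/0.00843 + 9.71/0.282 = 1317 d.
q = Δh / Σ(b_i/K_i) = 10.7 / 1317 = 0.008127 m/day.
In each layer the seepage velocity is v_i = q/n_i, so the layer transit time is t_i = b_i·n_i / q:
  layer 1 (weathered basalt): t_1 = 11.1 × 0.10 / 0.008127 = 136.6 d
  layer 2 (coarse sand): t_2 = 6.44 × 0.22 / 0.008127 = 174.3 d
  layer 3 (sandy clay): t_3 = 10.6 × 0.03 / 0.008127 = 39.13 d
  layer 4 (silty sand): t_4 = 9.71 × 0.12 / 0.008127 = 143.4 d
Total t = Σ t_i = 493.4 days = 1.351 years.

1.35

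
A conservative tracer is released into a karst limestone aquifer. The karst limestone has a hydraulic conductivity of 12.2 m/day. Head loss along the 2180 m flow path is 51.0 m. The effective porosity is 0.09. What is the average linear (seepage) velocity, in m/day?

Hydraulic gradient i = Δh / L = 51.0 / 2180 = 0.02339.
Darcy flux q = K · i = 12.20 × 0.02339 = 0.2854 m/day.
Seepage velocity v = q / n_e = 0.2854 / 0.09 = 3.171 m/day.

3.17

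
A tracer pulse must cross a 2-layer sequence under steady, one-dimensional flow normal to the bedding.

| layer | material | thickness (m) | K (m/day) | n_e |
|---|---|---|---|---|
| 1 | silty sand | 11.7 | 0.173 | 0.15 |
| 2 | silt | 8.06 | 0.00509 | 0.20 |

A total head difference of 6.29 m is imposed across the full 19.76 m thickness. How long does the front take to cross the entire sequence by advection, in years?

2.42

With flow normal to the layers, continuity requires the same specific discharge q through every layer.
Σ(b_i/K_i) = 11.7/0.173 + 8.06/0.00509 = 1651 d.
q = Δh / Σ(b_i/K_i) = 6.29 / 1651 = 0.003810 m/day.
In each layer the seepage velocity is v_i = q/n_i, so the layer transit time is t_i = b_i·n_i / q:
  layer 1 (silty sand): t_1 = 11.7 × 0.15 / 0.003810 = 460.7 d
  layer 2 (silt): t_2 = 8.06 × 0.20 / 0.003810 = 423.2 d
Total t = Σ t_i = 883.8 days = 2.420 years.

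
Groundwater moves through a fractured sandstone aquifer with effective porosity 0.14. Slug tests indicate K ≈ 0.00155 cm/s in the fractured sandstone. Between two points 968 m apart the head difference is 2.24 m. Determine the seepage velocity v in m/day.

Convert K: 0.00155 cm/s × 864 = 1.339 m/day.
Hydraulic gradient i = Δh / L = 2.24 / 968 = 0.002314.
Darcy flux q = K · i = 1.339 × 0.002314 = 0.003099 m/day.
Seepage velocity v = q / n_e = 0.003099 / 0.14 = 0.02214 m/day.

0.0221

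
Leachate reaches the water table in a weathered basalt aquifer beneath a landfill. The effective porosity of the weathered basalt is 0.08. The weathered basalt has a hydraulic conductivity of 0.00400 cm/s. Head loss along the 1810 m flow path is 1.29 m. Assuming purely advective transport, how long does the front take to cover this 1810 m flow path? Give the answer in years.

161

Convert K: 0.00400 cm/s × 864 = 3.456 m/day.
Hydraulic gradient i = Δh / L = 1.29 / 1810 = 0.0007127.
Darcy flux q = K · i = 3.456 × 0.0007127 = 0.002463 m/day.
Seepage velocity v = q / n_e = 0.002463 / 0.08 = 0.03079 m/day.
Travel time t = L / v = 1810 / 0.03079 = 58787 days = 161.0 years.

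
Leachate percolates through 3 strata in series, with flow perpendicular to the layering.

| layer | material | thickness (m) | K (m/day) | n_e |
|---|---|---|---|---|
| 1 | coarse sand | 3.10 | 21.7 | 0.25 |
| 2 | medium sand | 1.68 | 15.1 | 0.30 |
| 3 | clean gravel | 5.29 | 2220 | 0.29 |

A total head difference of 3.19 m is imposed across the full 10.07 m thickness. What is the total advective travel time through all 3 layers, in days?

0.226

With flow normal to the layers, continuity requires the same specific discharge q through every layer.
Σ(b_i/K_i) = 3.10/21.7 + 1.68/15.1 + 5.29/2220 = 0.2565 d.
q = Δh / Σ(b_i/K_i) = 3.19 / 0.2565 = 12.44 m/day.
In each layer the seepage velocity is v_i = q/n_i, so the layer transit time is t_i = b_i·n_i / q:
  layer 1 (coarse sand): t_1 = 3.10 × 0.25 / 12.44 = 0.06232 d
  layer 2 (medium sand): t_2 = 1.68 × 0.30 / 12.44 = 0.04053 d
  layer 3 (clean gravel): t_3 = 5.29 × 0.29 / 12.44 = 0.1234 d
Total t = Σ t_i = 0.2262 days.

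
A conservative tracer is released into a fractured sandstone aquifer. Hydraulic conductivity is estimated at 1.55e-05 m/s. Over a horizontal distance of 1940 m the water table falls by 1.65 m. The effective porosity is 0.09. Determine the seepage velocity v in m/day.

0.0127

Convert K: 1.55e-05 m/s × 86400 = 1.339 m/day.
Hydraulic gradient i = Δh / L = 1.65 / 1940 = 0.0008505.
Darcy flux q = K · i = 1.339 × 0.0008505 = 0.001139 m/day.
Seepage velocity v = q / n_e = 0.001139 / 0.09 = 0.01266 m/day.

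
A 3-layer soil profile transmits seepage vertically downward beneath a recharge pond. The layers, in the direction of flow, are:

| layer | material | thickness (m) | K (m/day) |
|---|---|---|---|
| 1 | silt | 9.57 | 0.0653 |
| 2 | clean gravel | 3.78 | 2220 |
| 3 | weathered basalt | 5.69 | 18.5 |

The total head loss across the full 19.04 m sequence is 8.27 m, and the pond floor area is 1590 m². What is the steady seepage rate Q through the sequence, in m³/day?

Flow is perpendicular to layering, so the layers act in series and the equivalent K is the thickness-weighted harmonic mean.
Total thickness L = 9.57 + 3.78 + 5.69 = 19.04 m.
Σ(b_i/K_i) = 9.57/0.0653 + 3.78/2220 + 5.69/18.5 = 146.9 d.
K_eq = L / Σ(b_i/K_i) = 19.04 / 146.9 = 0.1296 m/day.
Q = K_eq · A · (Δh/L) = 0.1296 × 1590 × (8.27/19.04) = 89.53 m³/day.

89.5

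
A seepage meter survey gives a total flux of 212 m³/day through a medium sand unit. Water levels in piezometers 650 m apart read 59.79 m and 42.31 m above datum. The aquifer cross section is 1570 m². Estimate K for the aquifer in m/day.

Hydraulic gradient i = (59.79 − 42.31) / 650 = 17.48 / 650 = 0.02689.
From Q = K·A·i, K = Q / (A·i) = 212 / (1570 × 0.02689) = 5.021 m/day.

5.02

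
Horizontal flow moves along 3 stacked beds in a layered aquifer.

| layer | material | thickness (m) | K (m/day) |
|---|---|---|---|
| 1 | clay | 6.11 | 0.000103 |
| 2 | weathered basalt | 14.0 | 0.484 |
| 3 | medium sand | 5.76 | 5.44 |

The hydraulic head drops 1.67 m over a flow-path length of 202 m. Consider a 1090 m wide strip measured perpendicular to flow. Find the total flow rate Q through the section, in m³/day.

343

Flow is parallel to layering, so each bed carries its own Darcy discharge and the transmissivities add.
Σ(K_i·b_i) = 0.000103×6.11 + 0.484×14.0 + 5.44×5.76 = 38.11 m²/day.
Hydraulic gradient i = Δh / L = 1.67 / 202 = 0.008267.
Q = Σ(K_i·b_i) · W · i = 38.11 × 1090 × 0.008267 = 343.4 m³/day.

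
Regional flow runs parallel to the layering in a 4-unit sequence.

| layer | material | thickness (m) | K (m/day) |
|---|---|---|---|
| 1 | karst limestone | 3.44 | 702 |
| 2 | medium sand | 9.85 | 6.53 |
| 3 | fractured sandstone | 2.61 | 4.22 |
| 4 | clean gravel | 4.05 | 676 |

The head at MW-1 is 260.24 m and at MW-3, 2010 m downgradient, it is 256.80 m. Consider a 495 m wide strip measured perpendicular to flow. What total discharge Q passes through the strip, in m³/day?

4430

Flow is parallel to layering, so each bed carries its own Darcy discharge and the transmissivities add.
Σ(K_i·b_i) = 702×3.44 + 6.53×9.85 + 4.22×2.61 + 676×4.05 = 5228 m²/day.
Hydraulic gradient i = (260.24 − 256.80) / 2010 = 3.44 / 2010 = 0.001711.
Q = Σ(K_i·b_i) · W · i = 5228 × 495 × 0.001711 = 4429 m³/day.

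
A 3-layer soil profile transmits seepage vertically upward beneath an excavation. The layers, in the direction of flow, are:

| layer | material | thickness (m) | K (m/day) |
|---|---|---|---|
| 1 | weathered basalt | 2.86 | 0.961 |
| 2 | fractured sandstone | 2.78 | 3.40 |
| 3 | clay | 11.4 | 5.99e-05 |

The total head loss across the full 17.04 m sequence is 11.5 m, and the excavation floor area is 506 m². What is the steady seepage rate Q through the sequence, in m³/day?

Flow is perpendicular to layering, so the layers act in series and the equivalent K is the thickness-weighted harmonic mean.
Total thickness L = 2.86 + 2.78 + 11.4 = 17.04 m.
Σ(b_i/K_i) = 2.86/0.961 + 2.78/3.40 + 11.4/5.99e-05 = 1.903e+05 d.
K_eq = L / Σ(b_i/K_i) = 17.04 / 1.903e+05 = 8.953e-05 m/day.
Q = K_eq · A · (Δh/L) = 8.953e-05 × 506 × (11.5/17.04) = 0.03057 m³/day.

0.0306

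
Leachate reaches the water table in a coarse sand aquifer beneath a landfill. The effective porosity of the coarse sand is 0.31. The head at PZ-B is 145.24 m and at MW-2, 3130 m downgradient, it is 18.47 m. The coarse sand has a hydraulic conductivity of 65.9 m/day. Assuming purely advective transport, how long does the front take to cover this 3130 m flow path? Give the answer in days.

Hydraulic gradient i = (145.24 − 18.47) / 3130 = 126.77 / 3130 = 0.04050.
Darcy flux q = K · i = 65.90 × 0.04050 = 2.669 m/day.
Seepage velocity v = q / n_e = 2.669 / 0.31 = 8.610 m/day.
Travel time t = L / v = 3130 / 8.610 = 363.5 days.

364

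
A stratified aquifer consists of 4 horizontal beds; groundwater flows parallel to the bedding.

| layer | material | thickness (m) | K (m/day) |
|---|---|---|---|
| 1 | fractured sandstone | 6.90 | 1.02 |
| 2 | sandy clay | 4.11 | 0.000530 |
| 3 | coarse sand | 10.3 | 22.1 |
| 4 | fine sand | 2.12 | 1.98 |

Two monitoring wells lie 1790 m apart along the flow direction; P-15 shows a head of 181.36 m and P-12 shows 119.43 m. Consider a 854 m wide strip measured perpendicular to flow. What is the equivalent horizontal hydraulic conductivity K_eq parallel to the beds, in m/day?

Flow is parallel to layering, so each bed carries its own Darcy discharge and the transmissivities add.
Σ(K_i·b_i) = 1.02×6.90 + 0.000530×4.11 + 22.1×10.3 + 1.98×2.12 = 238.9 m²/day.
Total thickness b = 23.43 m, so K_eq = Σ(K_i·b_i)/b = 10.19 m/day.

10.2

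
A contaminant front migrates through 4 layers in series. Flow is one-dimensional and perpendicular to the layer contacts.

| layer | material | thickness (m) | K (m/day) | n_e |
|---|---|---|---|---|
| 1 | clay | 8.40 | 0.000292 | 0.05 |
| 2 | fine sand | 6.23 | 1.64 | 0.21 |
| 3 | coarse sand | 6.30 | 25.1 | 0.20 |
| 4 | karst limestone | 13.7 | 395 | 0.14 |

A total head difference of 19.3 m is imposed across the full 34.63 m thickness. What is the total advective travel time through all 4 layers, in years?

With flow normal to the layers, continuity requires the same specific discharge q through every layer.
Σ(b_i/K_i) = 8.40/0.000292 + 6.23/1.64 + 6.30/25.1 + 13.7/395 = 28771 d.
q = Δh / Σ(b_i/K_i) = 19.3 / 28771 = 0.0006708 m/day.
In each layer the seepage velocity is v_i = q/n_i, so the layer transit time is t_i = b_i·n_i / q:
  layer 1 (clay): t_1 = 8.40 × 0.05 / 0.0006708 = 626.1 d
  layer 2 (fine sand): t_2 = 6.23 × 0.21 / 0.0006708 = 1950 d
  layer 3 (coarse sand): t_3 = 6.30 × 0.20 / 0.0006708 = 1878 d
  layer 4 (karst limestone): t_4 = 13.7 × 0.14 / 0.0006708 = 2859 d
Total t = Σ t_i = 7314 days = 20.02 years.

20.0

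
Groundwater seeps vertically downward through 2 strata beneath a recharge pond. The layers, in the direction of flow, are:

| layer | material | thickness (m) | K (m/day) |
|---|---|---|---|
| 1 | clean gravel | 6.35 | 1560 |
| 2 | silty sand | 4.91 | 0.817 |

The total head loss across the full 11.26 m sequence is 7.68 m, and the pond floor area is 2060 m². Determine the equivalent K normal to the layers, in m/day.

Flow is perpendicular to layering, so the layers act in series and the equivalent K is the thickness-weighted harmonic mean.
Total thickness L = 6.35 + 4.91 = 11.26 m.
Σ(b_i/K_i) = 6.35/1560 + 4.91/0.817 = 6.014 d.
K_eq = L / Σ(b_i/K_i) = 11.26 / 6.014 = 1.872 m/day.

1.87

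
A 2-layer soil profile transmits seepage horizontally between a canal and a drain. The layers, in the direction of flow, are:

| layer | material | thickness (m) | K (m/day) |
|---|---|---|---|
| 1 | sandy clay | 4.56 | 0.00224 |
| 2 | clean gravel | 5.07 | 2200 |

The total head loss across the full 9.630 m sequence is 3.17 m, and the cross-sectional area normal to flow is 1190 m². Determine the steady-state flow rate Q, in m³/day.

Flow is perpendicular to layering, so the layers act in series and the equivalent K is the thickness-weighted harmonic mean.
Total thickness L = 4.56 + 5.07 = 9.630 m.
Σ(b_i/K_i) = 4.56/0.00224 + 5.07/2200 = 2036 d.
K_eq = L / Σ(b_i/K_i) = 9.630 / 2036 = 0.004731 m/day.
Q = K_eq · A · (Δh/L) = 0.004731 × 1190 × (3.17/9.630) = 1.853 m³/day.

1.85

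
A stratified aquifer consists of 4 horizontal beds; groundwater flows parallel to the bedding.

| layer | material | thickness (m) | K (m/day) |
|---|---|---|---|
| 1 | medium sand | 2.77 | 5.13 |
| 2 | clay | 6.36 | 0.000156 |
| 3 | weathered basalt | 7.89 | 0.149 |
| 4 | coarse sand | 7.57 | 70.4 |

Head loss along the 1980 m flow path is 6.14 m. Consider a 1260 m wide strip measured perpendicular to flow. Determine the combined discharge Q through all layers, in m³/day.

2140

Flow is parallel to layering, so each bed carries its own Darcy discharge and the transmissivities add.
Σ(K_i·b_i) = 5.13×2.77 + 0.000156×6.36 + 0.149×7.89 + 70.4×7.57 = 548.3 m²/day.
Hydraulic gradient i = Δh / L = 6.14 / 1980 = 0.003101.
Q = Σ(K_i·b_i) · W · i = 548.3 × 1260 × 0.003101 = 2142 m³/day.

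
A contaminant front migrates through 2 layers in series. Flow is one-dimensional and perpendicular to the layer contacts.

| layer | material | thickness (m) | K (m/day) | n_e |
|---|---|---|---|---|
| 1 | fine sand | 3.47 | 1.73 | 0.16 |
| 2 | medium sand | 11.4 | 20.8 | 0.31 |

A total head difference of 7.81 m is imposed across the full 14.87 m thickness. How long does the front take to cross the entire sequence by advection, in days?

1.34

With flow normal to the layers, continuity requires the same specific discharge q through every layer.
Σ(b_i/K_i) = 3.47/1.73 + 11.4/20.8 = 2.554 d.
q = Δh / Σ(b_i/K_i) = 7.81 / 2.554 = 3.058 m/day.
In each layer the seepage velocity is v_i = q/n_i, so the layer transit time is t_i = b_i·n_i / q:
  layer 1 (fine sand): t_1 = 3.47 × 0.16 / 3.058 = 0.1815 d
  layer 2 (medium sand): t_2 = 11.4 × 0.31 / 3.058 = 1.156 d
Total t = Σ t_i = 1.337 days.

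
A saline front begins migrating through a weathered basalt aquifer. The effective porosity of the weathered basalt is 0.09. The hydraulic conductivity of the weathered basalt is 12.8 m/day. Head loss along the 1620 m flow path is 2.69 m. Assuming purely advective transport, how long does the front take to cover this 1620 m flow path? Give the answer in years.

18.8

Hydraulic gradient i = Δh / L = 2.69 / 1620 = 0.001660.
Darcy flux q = K · i = 12.80 × 0.001660 = 0.02125 m/day.
Seepage velocity v = q / n_e = 0.02125 / 0.09 = 0.2362 m/day.
Travel time t = L / v = 1620 / 0.2362 = 6860 days = 18.78 years.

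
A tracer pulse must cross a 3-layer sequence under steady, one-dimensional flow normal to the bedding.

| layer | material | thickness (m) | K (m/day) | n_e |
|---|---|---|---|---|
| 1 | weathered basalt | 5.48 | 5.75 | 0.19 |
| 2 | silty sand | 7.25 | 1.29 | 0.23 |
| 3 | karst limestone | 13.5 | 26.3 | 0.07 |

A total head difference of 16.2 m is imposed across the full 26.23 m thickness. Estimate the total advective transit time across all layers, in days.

With flow normal to the layers, continuity requires the same specific discharge q through every layer.
Σ(b_i/K_i) = 5.48/5.75 + 7.25/1.29 + 13.5/26.3 = 7.087 d.
q = Δh / Σ(b_i/K_i) = 16.2 / 7.087 = 2.286 m/day.
In each layer the seepage velocity is v_i = q/n_i, so the layer transit time is t_i = b_i·n_i / q:
  layer 1 (weathered basalt): t_1 = 5.48 × 0.19 / 2.286 = 0.4555 d
  layer 2 (silty sand): t_2 = 7.25 × 0.23 / 2.286 = 0.7294 d
  layer 3 (karst limestone): t_3 = 13.5 × 0.07 / 2.286 = 0.4134 d
Total t = Σ t_i = 1.598 days.

1.60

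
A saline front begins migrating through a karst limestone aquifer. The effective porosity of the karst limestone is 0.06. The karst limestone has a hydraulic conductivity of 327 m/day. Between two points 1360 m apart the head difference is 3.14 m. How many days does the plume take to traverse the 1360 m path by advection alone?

Hydraulic gradient i = Δh / L = 3.14 / 1360 = 0.002309.
Darcy flux q = K · i = 327.0 × 0.002309 = 0.7550 m/day.
Seepage velocity v = q / n_e = 0.7550 / 0.06 = 12.58 m/day.
Travel time t = L / v = 1360 / 12.58 = 108.1 days.

108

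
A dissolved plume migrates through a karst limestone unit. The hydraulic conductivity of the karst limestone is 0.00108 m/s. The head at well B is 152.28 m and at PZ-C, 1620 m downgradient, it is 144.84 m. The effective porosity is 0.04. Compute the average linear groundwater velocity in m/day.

10.7

Convert K: 0.00108 m/s × 86400 = 93.31 m/day.
Hydraulic gradient i = (152.28 − 144.84) / 1620 = 7.44 / 1620 = 0.004593.
Darcy flux q = K · i = 93.31 × 0.004593 = 0.4285 m/day.
Seepage velocity v = q / n_e = 0.4285 / 0.04 = 10.71 m/day.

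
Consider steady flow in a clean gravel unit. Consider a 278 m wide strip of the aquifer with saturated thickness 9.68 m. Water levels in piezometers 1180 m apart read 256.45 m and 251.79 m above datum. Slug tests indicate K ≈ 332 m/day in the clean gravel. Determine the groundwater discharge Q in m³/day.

3530

Cross-sectional area A = 278 × 9.68 = 2691 m².
Hydraulic gradient i = (256.45 − 251.79) / 1180 = 4.66 / 1180 = 0.003949.
Darcy's law: Q = K · A · i = 332.0 × 2691 × 0.003949 = 3528 m³/day.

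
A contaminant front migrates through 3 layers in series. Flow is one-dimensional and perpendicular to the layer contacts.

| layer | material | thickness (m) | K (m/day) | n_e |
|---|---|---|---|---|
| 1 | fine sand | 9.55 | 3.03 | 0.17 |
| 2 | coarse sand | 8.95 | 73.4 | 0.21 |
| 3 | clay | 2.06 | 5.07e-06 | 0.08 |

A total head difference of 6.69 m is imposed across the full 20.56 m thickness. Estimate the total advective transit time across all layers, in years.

With flow normal to the layers, continuity requires the same specific discharge q through every layer.
Σ(b_i/K_i) = 9.55/3.03 + 8.95/73.4 + 2.06/5.07e-06 = 4.063e+05 d.
q = Δh / Σ(b_i/K_i) = 6.69 / 4.063e+05 = 1.647e-05 m/day.
In each layer the seepage velocity is v_i = q/n_i, so the layer transit time is t_i = b_i·n_i / q:
  layer 1 (fine sand): t_1 = 9.55 × 0.17 / 1.647e-05 = 98603 d
  layer 2 (coarse sand): t_2 = 8.95 × 0.21 / 1.647e-05 = 1.142e+05 d
  layer 3 (clay): t_3 = 2.06 × 0.08 / 1.647e-05 = 10009 d
Total t = Σ t_i = 2.228e+05 days = 609.9 years.

610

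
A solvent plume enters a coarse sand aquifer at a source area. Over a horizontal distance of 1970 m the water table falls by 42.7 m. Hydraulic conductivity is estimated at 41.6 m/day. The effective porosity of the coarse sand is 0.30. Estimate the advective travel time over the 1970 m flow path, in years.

1.79

Hydraulic gradient i = Δh / L = 42.7 / 1970 = 0.02168.
Darcy flux q = K · i = 41.60 × 0.02168 = 0.9017 m/day.
Seepage velocity v = q / n_e = 0.9017 / 0.30 = 3.006 m/day.
Travel time t = L / v = 1970 / 3.006 = 655.4 days = 1.794 years.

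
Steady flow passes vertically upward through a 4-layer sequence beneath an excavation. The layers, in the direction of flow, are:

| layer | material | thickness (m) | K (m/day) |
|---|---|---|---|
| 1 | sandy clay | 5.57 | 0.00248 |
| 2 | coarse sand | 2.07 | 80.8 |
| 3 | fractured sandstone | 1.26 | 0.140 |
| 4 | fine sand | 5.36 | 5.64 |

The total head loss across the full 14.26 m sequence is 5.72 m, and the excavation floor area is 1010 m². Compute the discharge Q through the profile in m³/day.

Flow is perpendicular to layering, so the layers act in series and the equivalent K is the thickness-weighted harmonic mean.
Total thickness L = 5.57 + 2.07 + 1.26 + 5.36 = 14.26 m.
Σ(b_i/K_i) = 5.57/0.00248 + 2.07/80.8 + 1.26/0.140 + 5.36/5.64 = 2256 d.
K_eq = L / Σ(b_i/K_i) = 14.26 / 2256 = 0.006321 m/day.
Q = K_eq · A · (Δh/L) = 0.006321 × 1010 × (5.72/14.26) = 2.561 m³/day.

2.56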